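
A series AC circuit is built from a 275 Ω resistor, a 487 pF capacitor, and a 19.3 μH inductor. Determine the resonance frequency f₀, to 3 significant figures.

ω₀ = 1/√(LC) = 1/√(1.93e-05 × 4.87e-10) = 1.031e+07 rad/s
f₀ = ω₀/(2π) = 1.64 MHz

1.64 MHz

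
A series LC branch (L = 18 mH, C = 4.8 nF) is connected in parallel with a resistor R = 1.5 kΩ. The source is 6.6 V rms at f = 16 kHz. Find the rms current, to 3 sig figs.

25.5 mA

ω = 2πf = 100500 rad/s
X_L = ωL = 1810 Ω
X_C = 1/(ωC) = 2070 Ω
Branch 1: Z₁ = R = 1500 Ω
Branch 2 (series LC): Z₂ = j(X_L − X_C) = −j263 Ω
Parallel: Z = Z₁Z₂/(Z₁+Z₂), |Z| = 259 Ω, ∠Z = -80.1°
I = V/|Z| = 6.6/259 = 25.5 mA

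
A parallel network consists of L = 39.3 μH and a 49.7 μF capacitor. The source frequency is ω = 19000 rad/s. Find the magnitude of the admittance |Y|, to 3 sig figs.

395 mS

X_L = ωL = 0.747 Ω
X_C = 1/(ωC) = 1.06 Ω
Parallel: admittances add. Y = 1/(jωL) + jωC
Y = (0 − j0.395) S
|Y| = 0.395 S → |Z| = 1/|Y| = 2.53 Ω, ∠Z = −∠Y = 90.0°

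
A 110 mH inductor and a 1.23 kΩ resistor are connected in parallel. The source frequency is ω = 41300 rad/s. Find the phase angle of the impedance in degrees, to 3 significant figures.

15.1°

X_L = ωL = 4540 Ω
Parallel: admittances add. Y = 1/R + 1/(jωL)
Y = (0.000813 − j0.000220) S
|Y| = 0.000842 S → |Z| = 1/|Y| = 1190 Ω, ∠Z = −∠Y = 15.1°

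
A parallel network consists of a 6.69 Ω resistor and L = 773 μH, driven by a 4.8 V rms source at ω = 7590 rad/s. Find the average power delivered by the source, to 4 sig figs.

X_L = ωL = 5.867 Ω
Parallel: admittances add. Y = 1/R + 1/(jωL)
Y = (0.1495 − j0.1704) S
|Y| = 0.2267 S → |Z| = 1/|Y| = 4.411 Ω, ∠Z = −∠Y = 48.75°
I = V/|Z| = 1.088 A
P = VI cos φ = 4.8 × 1.088 × cos(48.75°) = 3.444 W

3.444 W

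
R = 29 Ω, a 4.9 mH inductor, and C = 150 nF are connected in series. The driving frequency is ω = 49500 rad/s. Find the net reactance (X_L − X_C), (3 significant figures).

X_L = ωL = 243 Ω
X_C = 1/(ωC) = 135 Ω
X = 243 − 135 = 108 Ω

108 Ω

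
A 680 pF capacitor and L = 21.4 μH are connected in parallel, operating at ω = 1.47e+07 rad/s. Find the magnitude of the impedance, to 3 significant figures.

X_L = ωL = 315 Ω
X_C = 1/(ωC) = 100 Ω
Parallel: admittances add. Y = 1/(jωL) + jωC
Y = (0 + j0.00682) S
|Y| = 0.00682 S → |Z| = 1/|Y| = 147 Ω, ∠Z = −∠Y = -90.0°

147 Ω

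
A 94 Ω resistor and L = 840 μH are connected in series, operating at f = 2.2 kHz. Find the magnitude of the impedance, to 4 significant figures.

94.71 Ω

ω = 2πf = 13820 rad/s
X_L = ωL = 11.61 Ω
Z = 94.00 + j11.61 Ω
|Z| = √(94.00² + 11.61²) = 94.71 Ω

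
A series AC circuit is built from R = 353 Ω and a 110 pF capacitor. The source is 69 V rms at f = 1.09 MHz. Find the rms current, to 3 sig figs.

50.2 mA

ω = 2πf = 6.849e+06 rad/s
X_C = 1/(ωC) = 1330 Ω
Z = 353 − j1330 Ω
|Z| = √(353² + 1330²) = 1370 Ω
I = V/|Z| = 69/1370 = 50.2 mA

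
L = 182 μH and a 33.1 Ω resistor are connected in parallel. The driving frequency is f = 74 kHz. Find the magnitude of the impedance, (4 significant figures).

30.83 Ω

ω = 2πf = 465000 rad/s
X_L = ωL = 84.62 Ω
Parallel: admittances add. Y = 1/R + 1/(jωL)
Y = (0.03021 − j0.01182) S
|Y| = 0.03244 S → |Z| = 1/|Y| = 30.83 Ω, ∠Z = −∠Y = 21.36°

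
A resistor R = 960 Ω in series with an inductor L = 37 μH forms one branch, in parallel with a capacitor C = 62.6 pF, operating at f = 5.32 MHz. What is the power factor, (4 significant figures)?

0.2395

ω = 2πf = 3.343e+07 rad/s
X_L = ωL = 1237 Ω
X_C = 1/(ωC) = 477.9 Ω
Branch 1 (R+jX_L): Z₁ = 960.0 + j1237 Ω, |Z₁| = 1566 Ω
Branch 2 (−jX_C): Z₂ = −j477.9 Ω
Parallel: Z = Z₁Z₂/(Z₁+Z₂), |Z| = 611.4 Ω, ∠Z = -76.15°
cos φ = cos(-76.15°) = 0.2395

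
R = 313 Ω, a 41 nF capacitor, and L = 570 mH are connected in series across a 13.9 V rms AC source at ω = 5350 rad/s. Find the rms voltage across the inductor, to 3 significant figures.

X_L = ωL = 3050 Ω
X_C = 1/(ωC) = 4560 Ω
Net reactance X = X_L − X_C = -1510 Ω
Z = 313 − j1510 Ω
|Z| = √(313² + 1510²) = 1540 Ω
I = V/|Z| = 9.02 mA
V_L = I·|Z_L| = 0.00902 × 3050 = 27.5 V

27.5 V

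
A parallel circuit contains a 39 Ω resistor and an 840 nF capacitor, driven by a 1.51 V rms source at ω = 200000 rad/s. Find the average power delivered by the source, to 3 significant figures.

58.5 mW

X_C = 1/(ωC) = 5.95 Ω
Parallel: admittances add. Y = 1/R + jωC
Y = (0.0256 + j0.168) S
|Y| = 0.170 S → |Z| = 1/|Y| = 5.88 Ω, ∠Z = −∠Y = -81.3°
I = V/|Z| = 257 mA
P = VI cos φ = 1.51 × 0.257 × cos(-81.3°) = 58.5 mW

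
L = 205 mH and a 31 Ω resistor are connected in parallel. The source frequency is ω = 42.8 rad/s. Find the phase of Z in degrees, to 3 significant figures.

X_L = ωL = 8.77 Ω
Parallel: admittances add. Y = 1/R + 1/(jωL)
Y = (0.0323 − j0.114) S
|Y| = 0.118 S → |Z| = 1/|Y| = 8.44 Ω, ∠Z = −∠Y = 74.2°

74.2°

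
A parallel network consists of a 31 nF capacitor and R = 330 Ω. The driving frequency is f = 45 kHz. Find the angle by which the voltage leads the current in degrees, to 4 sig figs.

-70.93°

ω = 2πf = 282700 rad/s
X_C = 1/(ωC) = 114.1 Ω
Parallel: admittances add. Y = 1/R + jωC
Y = (0.003030 + j0.008765) S
|Y| = 0.009274 S → |Z| = 1/|Y| = 107.8 Ω, ∠Z = −∠Y = -70.93°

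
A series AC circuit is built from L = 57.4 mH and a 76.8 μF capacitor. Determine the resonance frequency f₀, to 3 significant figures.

ω₀ = 1/√(LC) = 1/√(0.0574 × 7.68e-05) = 476.3 rad/s
f₀ = ω₀/(2π) = 75.8 Hz

75.8 Hz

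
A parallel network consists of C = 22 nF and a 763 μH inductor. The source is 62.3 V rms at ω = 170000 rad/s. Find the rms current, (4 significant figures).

247.3 mA

X_L = ωL = 129.7 Ω
X_C = 1/(ωC) = 267.4 Ω
Parallel: admittances add. Y = 1/(jωL) + jωC
Y = (0 − j0.003970) S
|Y| = 0.003970 S → |Z| = 1/|Y| = 251.9 Ω, ∠Z = −∠Y = 90.00°
I = V/|Z| = 62.3/251.9 = 247.3 mA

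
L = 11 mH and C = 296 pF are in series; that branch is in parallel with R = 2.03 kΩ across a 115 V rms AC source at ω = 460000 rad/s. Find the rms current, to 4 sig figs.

X_L = ωL = 5060 Ω
X_C = 1/(ωC) = 7344 Ω
Branch 1: Z₁ = R = 2030 Ω
Branch 2 (series LC): Z₂ = j(X_L − X_C) = −j2284 Ω
Parallel: Z = Z₁Z₂/(Z₁+Z₂), |Z| = 1517 Ω, ∠Z = -41.63°
I = V/|Z| = 115/1517 = 75.79 mA

75.79 mA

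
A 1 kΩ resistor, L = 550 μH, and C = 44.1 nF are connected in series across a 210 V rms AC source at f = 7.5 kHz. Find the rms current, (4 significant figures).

191.1 mA

ω = 2πf = 47120 rad/s
X_L = ωL = 25.92 Ω
X_C = 1/(ωC) = 481.2 Ω
Net reactance X = X_L − X_C = -455.3 Ω
Z = 1000 − j455.3 Ω
|Z| = √(1000² + 455.3²) = 1099 Ω
I = V/|Z| = 210/1099 = 191.1 mA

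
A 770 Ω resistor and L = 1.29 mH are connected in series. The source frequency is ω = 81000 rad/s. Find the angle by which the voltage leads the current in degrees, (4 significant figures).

X_L = ωL = 104.5 Ω
Z = 770.0 + j104.5 Ω
|Z| = √(770.0² + 104.5²) = 777.1 Ω
∠Z = arctan(104.5/770.0) = 7.728°

7.728°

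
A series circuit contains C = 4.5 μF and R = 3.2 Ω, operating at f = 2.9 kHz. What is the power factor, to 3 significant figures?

ω = 2πf = 18220 rad/s
X_C = 1/(ωC) = 12.2 Ω
Z = 3.20 − j12.2 Ω
|Z| = √(3.20² + 12.2²) = 12.6 Ω
∠Z = arctan(-12.2/3.20) = -75.3°
cos φ = cos(-75.3°) = 0.254

0.254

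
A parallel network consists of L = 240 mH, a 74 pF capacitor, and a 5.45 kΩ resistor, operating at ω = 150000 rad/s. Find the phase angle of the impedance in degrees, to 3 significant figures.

5.19°

X_L = ωL = 36000 Ω
X_C = 1/(ωC) = 90100 Ω
Parallel: admittances add. Y = 1/R + 1/(jωL) + jωC
Y = (0.000183 − j1.67e-05) S
|Y| = 0.000184 S → |Z| = 1/|Y| = 5430 Ω, ∠Z = −∠Y = 5.19°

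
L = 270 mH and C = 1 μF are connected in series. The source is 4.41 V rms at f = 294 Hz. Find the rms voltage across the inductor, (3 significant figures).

51.7 V

ω = 2πf = 1847 rad/s
X_L = ωL = 499 Ω
X_C = 1/(ωC) = 541 Ω
Net reactance X = X_L − X_C = -42.6 Ω
Z = − j42.6 Ω
|Z| = √(0² + 42.6²) = 42.6 Ω
I = V/|Z| = 104 mA
V_L = I·|Z_L| = 0.104 × 499 = 51.7 V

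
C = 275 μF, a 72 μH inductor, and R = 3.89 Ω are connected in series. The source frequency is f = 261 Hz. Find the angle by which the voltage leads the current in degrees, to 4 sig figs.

ω = 2πf = 1640 rad/s
X_L = ωL = 0.1181 Ω
X_C = 1/(ωC) = 2.217 Ω
Net reactance X = X_L − X_C = -2.099 Ω
Z = 3.890 − j2.099 Ω
|Z| = √(3.890² + 2.099²) = 4.420 Ω
∠Z = arctan(-2.099/3.890) = -28.35°

-28.35°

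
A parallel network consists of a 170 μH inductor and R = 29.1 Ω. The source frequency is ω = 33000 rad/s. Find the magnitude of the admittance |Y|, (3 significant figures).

182 mS

X_L = ωL = 5.61 Ω
Parallel: admittances add. Y = 1/R + 1/(jωL)
Y = (0.0344 − j0.178) S
|Y| = 0.182 S → |Z| = 1/|Y| = 5.51 Ω, ∠Z = −∠Y = 79.1°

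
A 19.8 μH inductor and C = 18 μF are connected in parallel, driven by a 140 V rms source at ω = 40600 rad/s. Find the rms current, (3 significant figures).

71.8 A

X_L = ωL = 0.804 Ω
X_C = 1/(ωC) = 1.37 Ω
Parallel: admittances add. Y = 1/(jωL) + jωC
Y = (0 − j0.513) S
|Y| = 0.513 S → |Z| = 1/|Y| = 1.95 Ω, ∠Z = −∠Y = 90.0°
I = V/|Z| = 140/1.95 = 71.8 A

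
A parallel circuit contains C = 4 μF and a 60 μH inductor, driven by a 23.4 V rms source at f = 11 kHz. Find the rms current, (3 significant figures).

826 mA

ω = 2πf = 69120 rad/s
X_L = ωL = 4.15 Ω
X_C = 1/(ωC) = 3.62 Ω
Parallel: admittances add. Y = 1/(jωL) + jωC
Y = (0 + j0.0353) S
|Y| = 0.0353 S → |Z| = 1/|Y| = 28.3 Ω, ∠Z = −∠Y = -90.0°
I = V/|Z| = 23.4/28.3 = 826 mA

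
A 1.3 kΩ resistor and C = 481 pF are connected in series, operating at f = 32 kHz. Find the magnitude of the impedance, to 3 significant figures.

ω = 2πf = 201100 rad/s
X_C = 1/(ωC) = 10300 Ω
Z = 1300 − j10300 Ω
|Z| = √(1300² + 10300²) = 10400 Ω

10400 Ω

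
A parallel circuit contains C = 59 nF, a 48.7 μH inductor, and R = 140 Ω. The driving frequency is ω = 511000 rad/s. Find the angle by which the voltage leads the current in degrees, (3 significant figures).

X_L = ωL = 24.9 Ω
X_C = 1/(ωC) = 33.2 Ω
Parallel: admittances add. Y = 1/R + 1/(jωL) + jωC
Y = (0.00714 − j0.0100) S
|Y| = 0.0123 S → |Z| = 1/|Y| = 81.2 Ω, ∠Z = −∠Y = 54.6°

54.6°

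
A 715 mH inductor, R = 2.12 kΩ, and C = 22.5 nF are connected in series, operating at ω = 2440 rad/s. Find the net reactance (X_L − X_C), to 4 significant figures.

-16470 Ω

X_L = ωL = 1745 Ω
X_C = 1/(ωC) = 18210 Ω
X = 1745 − 18210 = -16470 Ω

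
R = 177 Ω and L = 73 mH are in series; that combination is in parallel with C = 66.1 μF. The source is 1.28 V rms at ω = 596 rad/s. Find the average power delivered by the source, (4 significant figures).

8.729 mW

X_L = ωL = 43.51 Ω
X_C = 1/(ωC) = 25.38 Ω
Branch 1 (R+jX_L): Z₁ = 177.0 + j43.51 Ω, |Z₁| = 182.3 Ω
Branch 2 (−jX_C): Z₂ = −j25.38 Ω
Parallel: Z = Z₁Z₂/(Z₁+Z₂), |Z| = 26.00 Ω, ∠Z = -82.04°
I = V/|Z| = 49.22 mA
P = VI cos φ = 1.28 × 0.04922 × cos(-82.04°) = 8.729 mW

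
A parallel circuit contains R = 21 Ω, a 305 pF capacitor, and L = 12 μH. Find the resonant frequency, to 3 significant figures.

2.63 MHz

ω₀ = 1/√(LC) = 1/√(1.2e-05 × 3.05e-10) = 1.653e+07 rad/s
f₀ = ω₀/(2π) = 2.63 MHz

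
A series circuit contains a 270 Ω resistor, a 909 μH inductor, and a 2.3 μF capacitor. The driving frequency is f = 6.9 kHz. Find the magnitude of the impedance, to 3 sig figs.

272 Ω

ω = 2πf = 43350 rad/s
X_L = ωL = 39.4 Ω
X_C = 1/(ωC) = 10.0 Ω
Net reactance X = X_L − X_C = 29.4 Ω
Z = 270 + j29.4 Ω
|Z| = √(270² + 29.4²) = 272 Ω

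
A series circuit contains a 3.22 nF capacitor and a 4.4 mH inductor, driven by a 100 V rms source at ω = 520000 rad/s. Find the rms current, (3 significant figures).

59.1 mA

X_L = ωL = 2290 Ω
X_C = 1/(ωC) = 597 Ω
Net reactance X = X_L − X_C = 1690 Ω
Z = j1690 Ω
|Z| = √(0² + 1690²) = 1690 Ω
I = V/|Z| = 100/1690 = 59.1 mA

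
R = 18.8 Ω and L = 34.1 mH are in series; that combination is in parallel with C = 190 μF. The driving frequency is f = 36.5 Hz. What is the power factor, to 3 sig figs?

0.878

ω = 2πf = 229.3 rad/s
X_L = ωL = 7.82 Ω
X_C = 1/(ωC) = 22.9 Ω
Branch 1 (R+jX_L): Z₁ = 18.8 + j7.82 Ω, |Z₁| = 20.4 Ω
Branch 2 (−jX_C): Z₂ = −j22.9 Ω
Parallel: Z = Z₁Z₂/(Z₁+Z₂), |Z| = 19.4 Ω, ∠Z = -28.6°
cos φ = cos(-28.6°) = 0.878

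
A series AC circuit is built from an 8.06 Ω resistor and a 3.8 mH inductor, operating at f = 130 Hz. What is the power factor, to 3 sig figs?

0.933

ω = 2πf = 816.8 rad/s
X_L = ωL = 3.10 Ω
Z = 8.06 + j3.10 Ω
|Z| = √(8.06² + 3.10²) = 8.64 Ω
∠Z = arctan(3.10/8.06) = 21.1°
cos φ = cos(21.1°) = 0.933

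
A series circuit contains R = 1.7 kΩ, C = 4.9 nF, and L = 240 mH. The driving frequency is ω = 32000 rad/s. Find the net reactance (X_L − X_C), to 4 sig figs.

X_L = ωL = 7680 Ω
X_C = 1/(ωC) = 6378 Ω
X = 7680 − 6378 = 1302 Ω

1302 Ω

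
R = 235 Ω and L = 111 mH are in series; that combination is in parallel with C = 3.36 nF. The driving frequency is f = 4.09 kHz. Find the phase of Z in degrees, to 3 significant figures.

83.7°

ω = 2πf = 25700 rad/s
X_L = ωL = 2850 Ω
X_C = 1/(ωC) = 11600 Ω
Branch 1 (R+jX_L): Z₁ = 235 + j2850 Ω, |Z₁| = 2860 Ω
Branch 2 (−jX_C): Z₂ = −j11600 Ω
Parallel: Z = Z₁Z₂/(Z₁+Z₂), |Z| = 3800 Ω, ∠Z = 83.7°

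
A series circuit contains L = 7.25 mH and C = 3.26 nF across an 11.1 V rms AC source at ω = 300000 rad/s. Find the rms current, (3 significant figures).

9.63 mA

X_L = ωL = 2180 Ω
X_C = 1/(ωC) = 1020 Ω
Net reactance X = X_L − X_C = 1150 Ω
Z = j1150 Ω
|Z| = √(0² + 1150²) = 1150 Ω
I = V/|Z| = 11.1/1150 = 9.63 mA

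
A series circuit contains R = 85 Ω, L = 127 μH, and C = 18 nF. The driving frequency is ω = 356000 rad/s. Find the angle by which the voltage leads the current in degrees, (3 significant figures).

-52.5°

X_L = ωL = 45.2 Ω
X_C = 1/(ωC) = 156 Ω
Net reactance X = X_L − X_C = -111 Ω
Z = 85.0 − j111 Ω
|Z| = √(85.0² + 111²) = 140 Ω
∠Z = arctan(-111/85.0) = -52.5°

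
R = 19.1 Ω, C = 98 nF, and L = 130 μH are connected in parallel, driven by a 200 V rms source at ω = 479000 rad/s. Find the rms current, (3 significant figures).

12.2 A

X_L = ωL = 62.3 Ω
X_C = 1/(ωC) = 21.3 Ω
Parallel: admittances add. Y = 1/R + 1/(jωL) + jωC
Y = (0.0524 + j0.0309) S
|Y| = 0.0608 S → |Z| = 1/|Y| = 16.5 Ω, ∠Z = −∠Y = -30.5°
I = V/|Z| = 200/16.5 = 12.2 A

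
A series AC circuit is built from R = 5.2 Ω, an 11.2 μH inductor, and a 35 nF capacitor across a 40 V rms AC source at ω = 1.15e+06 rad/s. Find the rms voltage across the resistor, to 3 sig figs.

X_L = ωL = 12.9 Ω
X_C = 1/(ωC) = 24.8 Ω
Net reactance X = X_L − X_C = -12.0 Ω
Z = 5.20 − j12.0 Ω
|Z| = √(5.20² + 12.0²) = 13.0 Ω
I = V/|Z| = 3.07 A
V_R = I·|Z_R| = 3.07 × 5.20 = 15.9 V

15.9 V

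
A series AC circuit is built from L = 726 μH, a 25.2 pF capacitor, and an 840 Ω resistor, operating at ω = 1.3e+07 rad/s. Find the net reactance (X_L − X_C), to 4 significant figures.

X_L = ωL = 9438 Ω
X_C = 1/(ωC) = 3053 Ω
X = 9438 − 3053 = 6385 Ω

6385 Ω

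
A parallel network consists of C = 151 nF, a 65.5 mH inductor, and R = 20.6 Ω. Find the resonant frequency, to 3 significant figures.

ω₀ = 1/√(LC) = 1/√(0.0655 × 1.51e-07) = 10060 rad/s
f₀ = ω₀/(2π) = 1.60 kHz

1.60 kHz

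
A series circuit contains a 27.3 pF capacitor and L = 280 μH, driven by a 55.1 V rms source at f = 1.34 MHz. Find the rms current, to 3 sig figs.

27.6 mA

ω = 2πf = 8.419e+06 rad/s
X_L = ωL = 2360 Ω
X_C = 1/(ωC) = 4350 Ω
Net reactance X = X_L − X_C = -1990 Ω
Z = − j1990 Ω
|Z| = √(0² + 1990²) = 1990 Ω
I = V/|Z| = 55.1/1990 = 27.6 mA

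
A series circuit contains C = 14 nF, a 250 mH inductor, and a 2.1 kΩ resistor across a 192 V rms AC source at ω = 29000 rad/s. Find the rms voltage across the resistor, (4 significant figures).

X_L = ωL = 7250 Ω
X_C = 1/(ωC) = 2463 Ω
Net reactance X = X_L − X_C = 4787 Ω
Z = 2100 + j4787 Ω
|Z| = √(2100² + 4787²) = 5227 Ω
I = V/|Z| = 36.73 mA
V_R = I·|Z_R| = 0.03673 × 2100 = 77.13 V

77.13 V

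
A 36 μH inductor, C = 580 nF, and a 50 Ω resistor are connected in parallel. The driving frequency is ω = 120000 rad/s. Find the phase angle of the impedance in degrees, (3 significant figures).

83.0°

X_L = ωL = 4.32 Ω
X_C = 1/(ωC) = 14.4 Ω
Parallel: admittances add. Y = 1/R + 1/(jωL) + jωC
Y = (0.0200 − j0.162) S
|Y| = 0.163 S → |Z| = 1/|Y| = 6.13 Ω, ∠Z = −∠Y = 83.0°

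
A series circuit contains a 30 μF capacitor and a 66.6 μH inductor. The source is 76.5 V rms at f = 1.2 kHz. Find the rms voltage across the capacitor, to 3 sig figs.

86.3 V

ω = 2πf = 7540 rad/s
X_L = ωL = 0.502 Ω
X_C = 1/(ωC) = 4.42 Ω
Net reactance X = X_L − X_C = -3.92 Ω
Z = − j3.92 Ω
|Z| = √(0² + 3.92²) = 3.92 Ω
I = V/|Z| = 19.5 A
V_C = I·|Z_C| = 19.5 × 4.42 = 86.3 V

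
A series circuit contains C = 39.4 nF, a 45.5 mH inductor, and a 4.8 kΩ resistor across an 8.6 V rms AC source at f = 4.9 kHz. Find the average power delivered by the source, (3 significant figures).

ω = 2πf = 30790 rad/s
X_L = ωL = 1400 Ω
X_C = 1/(ωC) = 824 Ω
Net reactance X = X_L − X_C = 576 Ω
Z = 4800 + j576 Ω
|Z| = √(4800² + 576²) = 4830 Ω
∠Z = arctan(576/4800) = 6.85°
I = V/|Z| = 1.78 mA
P = VI cos φ = 8.6 × 0.00178 × cos(6.85°) = 15.2 mW

15.2 mW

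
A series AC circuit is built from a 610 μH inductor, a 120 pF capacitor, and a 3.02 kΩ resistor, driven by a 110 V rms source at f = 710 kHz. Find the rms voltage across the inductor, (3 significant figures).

95.4 V

ω = 2πf = 4.461e+06 rad/s
X_L = ωL = 2720 Ω
X_C = 1/(ωC) = 1870 Ω
Net reactance X = X_L − X_C = 853 Ω
Z = 3020 + j853 Ω
|Z| = √(3020² + 853²) = 3140 Ω
I = V/|Z| = 35.1 mA
V_L = I·|Z_L| = 0.0351 × 2720 = 95.4 V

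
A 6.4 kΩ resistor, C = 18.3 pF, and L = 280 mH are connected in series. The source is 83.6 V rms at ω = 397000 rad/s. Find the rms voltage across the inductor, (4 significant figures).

341.1 V

X_L = ωL = 111200 Ω
X_C = 1/(ωC) = 137600 Ω
Net reactance X = X_L − X_C = -26480 Ω
Z = 6400 − j26480 Ω
|Z| = √(6400² + 26480²) = 27250 Ω
I = V/|Z| = 3.068 mA
V_L = I·|Z_L| = 0.003068 × 111200 = 341.1 V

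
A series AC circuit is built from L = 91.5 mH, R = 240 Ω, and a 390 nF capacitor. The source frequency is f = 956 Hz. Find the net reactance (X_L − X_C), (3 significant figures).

123 Ω

ω = 2πf = 6007 rad/s
X_L = ωL = 550 Ω
X_C = 1/(ωC) = 427 Ω
X = 550 − 427 = 123 Ω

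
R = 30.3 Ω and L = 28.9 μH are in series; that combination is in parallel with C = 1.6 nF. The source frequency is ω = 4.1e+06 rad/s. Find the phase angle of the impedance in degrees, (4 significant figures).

33.91°

X_L = ωL = 118.5 Ω
X_C = 1/(ωC) = 152.4 Ω
Branch 1 (R+jX_L): Z₁ = 30.30 + j118.5 Ω, |Z₁| = 122.3 Ω
Branch 2 (−jX_C): Z₂ = −j152.4 Ω
Parallel: Z = Z₁Z₂/(Z₁+Z₂), |Z| = 409.7 Ω, ∠Z = 33.91°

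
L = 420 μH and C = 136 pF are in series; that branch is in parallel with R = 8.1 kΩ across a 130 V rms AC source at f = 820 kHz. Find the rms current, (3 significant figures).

ω = 2πf = 5.152e+06 rad/s
X_L = ωL = 2160 Ω
X_C = 1/(ωC) = 1430 Ω
Branch 1: Z₁ = R = 8100 Ω
Branch 2 (series LC): Z₂ = j(X_L − X_C) = j737 Ω
Parallel: Z = Z₁Z₂/(Z₁+Z₂), |Z| = 734 Ω, ∠Z = 84.8°
I = V/|Z| = 130/734 = 177 mA

177 mA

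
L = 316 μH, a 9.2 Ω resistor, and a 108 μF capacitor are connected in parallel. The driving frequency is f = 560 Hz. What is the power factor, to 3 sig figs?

0.205

ω = 2πf = 3519 rad/s
X_L = ωL = 1.11 Ω
X_C = 1/(ωC) = 2.63 Ω
Parallel: admittances add. Y = 1/R + 1/(jωL) + jωC
Y = (0.109 − j0.519) S
|Y| = 0.531 S → |Z| = 1/|Y| = 1.88 Ω, ∠Z = −∠Y = 78.2°
cos φ = cos(78.2°) = 0.205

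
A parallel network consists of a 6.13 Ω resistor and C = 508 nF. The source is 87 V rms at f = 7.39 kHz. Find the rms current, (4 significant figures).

ω = 2πf = 46430 rad/s
X_C = 1/(ωC) = 42.39 Ω
Parallel: admittances add. Y = 1/R + jωC
Y = (0.1631 + j0.02359) S
|Y| = 0.1648 S → |Z| = 1/|Y| = 6.067 Ω, ∠Z = −∠Y = -8.228°
I = V/|Z| = 87/6.067 = 14.34 A

14.34 A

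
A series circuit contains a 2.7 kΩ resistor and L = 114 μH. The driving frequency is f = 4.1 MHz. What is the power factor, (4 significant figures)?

0.6768

ω = 2πf = 2.576e+07 rad/s
X_L = ωL = 2937 Ω
Z = 2700 + j2937 Ω
|Z| = √(2700² + 2937²) = 3989 Ω
∠Z = arctan(2937/2700) = 47.41°
cos φ = cos(47.41°) = 0.6768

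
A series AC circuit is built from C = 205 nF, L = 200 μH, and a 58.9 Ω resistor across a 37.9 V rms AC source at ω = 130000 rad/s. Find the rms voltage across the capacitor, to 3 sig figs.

23.7 V

X_L = ωL = 26.0 Ω
X_C = 1/(ωC) = 37.5 Ω
Net reactance X = X_L − X_C = -11.5 Ω
Z = 58.9 − j11.5 Ω
|Z| = √(58.9² + 11.5²) = 60.0 Ω
I = V/|Z| = 631 mA
V_C = I·|Z_C| = 0.631 × 37.5 = 23.7 V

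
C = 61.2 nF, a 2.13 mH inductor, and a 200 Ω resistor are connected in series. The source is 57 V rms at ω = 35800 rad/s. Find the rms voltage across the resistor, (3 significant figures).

26.5 V

X_L = ωL = 76.3 Ω
X_C = 1/(ωC) = 456 Ω
Net reactance X = X_L − X_C = -380 Ω
Z = 200 − j380 Ω
|Z| = √(200² + 380²) = 430 Ω
I = V/|Z| = 133 mA
V_R = I·|Z_R| = 0.133 × 200 = 26.5 V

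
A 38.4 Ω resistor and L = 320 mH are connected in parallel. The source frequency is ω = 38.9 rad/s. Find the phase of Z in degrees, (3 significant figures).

X_L = ωL = 12.4 Ω
Parallel: admittances add. Y = 1/R + 1/(jωL)
Y = (0.0260 − j0.0803) S
|Y| = 0.0844 S → |Z| = 1/|Y| = 11.8 Ω, ∠Z = −∠Y = 72.0°

72.0°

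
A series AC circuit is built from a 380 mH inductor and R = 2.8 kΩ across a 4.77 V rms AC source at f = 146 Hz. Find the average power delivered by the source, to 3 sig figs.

ω = 2πf = 917.3 rad/s
X_L = ωL = 349 Ω
Z = 2800 + j349 Ω
|Z| = √(2800² + 349²) = 2820 Ω
∠Z = arctan(349/2800) = 7.10°
I = V/|Z| = 1.69 mA
P = VI cos φ = 4.77 × 0.00169 × cos(7.10°) = 8.00 mW

8.00 mW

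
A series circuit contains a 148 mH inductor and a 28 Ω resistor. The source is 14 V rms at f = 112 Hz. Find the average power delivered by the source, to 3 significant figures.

472 mW

ω = 2πf = 703.7 rad/s
X_L = ωL = 104 Ω
Z = 28.0 + j104 Ω
|Z| = √(28.0² + 104²) = 108 Ω
∠Z = arctan(104/28.0) = 75.0°
I = V/|Z| = 130 mA
P = VI cos φ = 14 × 0.130 × cos(75.0°) = 472 mW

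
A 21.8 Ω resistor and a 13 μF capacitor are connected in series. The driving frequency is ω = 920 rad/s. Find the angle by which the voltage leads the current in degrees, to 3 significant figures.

X_C = 1/(ωC) = 83.6 Ω
Z = 21.8 − j83.6 Ω
|Z| = √(21.8² + 83.6²) = 86.4 Ω
∠Z = arctan(-83.6/21.8) = -75.4°

-75.4°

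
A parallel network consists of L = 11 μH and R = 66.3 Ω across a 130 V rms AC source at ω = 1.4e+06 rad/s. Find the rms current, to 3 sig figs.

8.67 A

X_L = ωL = 15.4 Ω
Parallel: admittances add. Y = 1/R + 1/(jωL)
Y = (0.0151 − j0.0649) S
|Y| = 0.0667 S → |Z| = 1/|Y| = 15.0 Ω, ∠Z = −∠Y = 76.9°
I = V/|Z| = 130/15.0 = 8.67 A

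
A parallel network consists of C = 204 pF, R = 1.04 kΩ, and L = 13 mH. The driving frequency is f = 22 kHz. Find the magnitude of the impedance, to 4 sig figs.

ω = 2πf = 138200 rad/s
X_L = ωL = 1797 Ω
X_C = 1/(ωC) = 35460 Ω
Parallel: admittances add. Y = 1/R + 1/(jωL) + jωC
Y = (0.0009615 − j0.0005283) S
|Y| = 0.001097 S → |Z| = 1/|Y| = 911.5 Ω, ∠Z = −∠Y = 28.79°

911.5 Ω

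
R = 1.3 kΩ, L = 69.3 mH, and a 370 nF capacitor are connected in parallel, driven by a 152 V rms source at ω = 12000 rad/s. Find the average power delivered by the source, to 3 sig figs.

X_L = ωL = 832 Ω
X_C = 1/(ωC) = 225 Ω
Parallel: admittances add. Y = 1/R + 1/(jωL) + jωC
Y = (0.000769 + j0.00324) S
|Y| = 0.00333 S → |Z| = 1/|Y| = 301 Ω, ∠Z = −∠Y = -76.6°
I = V/|Z| = 506 mA
P = VI cos φ = 152 × 0.506 × cos(-76.6°) = 17.8 W

17.8 W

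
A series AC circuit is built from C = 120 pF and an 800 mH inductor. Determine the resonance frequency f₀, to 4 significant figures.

ω₀ = 1/√(LC) = 1/√(0.8 × 1.2e-10) = 102100 rad/s
f₀ = ω₀/(2π) = 16.24 kHz

16.24 kHz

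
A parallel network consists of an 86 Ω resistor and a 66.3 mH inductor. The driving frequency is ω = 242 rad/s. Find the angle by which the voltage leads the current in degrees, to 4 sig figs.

X_L = ωL = 16.04 Ω
Parallel: admittances add. Y = 1/R + 1/(jωL)
Y = (0.01163 − j0.06233) S
|Y| = 0.06340 S → |Z| = 1/|Y| = 15.77 Ω, ∠Z = −∠Y = 79.43°

79.43°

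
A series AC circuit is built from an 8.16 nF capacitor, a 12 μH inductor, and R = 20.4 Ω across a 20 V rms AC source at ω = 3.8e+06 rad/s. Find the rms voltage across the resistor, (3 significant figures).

16.7 V

X_L = ωL = 45.6 Ω
X_C = 1/(ωC) = 32.2 Ω
Net reactance X = X_L − X_C = 13.4 Ω
Z = 20.4 + j13.4 Ω
|Z| = √(20.4² + 13.4²) = 24.4 Ω
I = V/|Z| = 820 mA
V_R = I·|Z_R| = 0.820 × 20.4 = 16.7 V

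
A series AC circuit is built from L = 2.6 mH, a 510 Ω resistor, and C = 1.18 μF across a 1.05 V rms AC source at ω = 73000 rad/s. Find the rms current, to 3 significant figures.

1.94 mA

X_L = ωL = 190 Ω
X_C = 1/(ωC) = 11.6 Ω
Net reactance X = X_L − X_C = 178 Ω
Z = 510 + j178 Ω
|Z| = √(510² + 178²) = 540 Ω
I = V/|Z| = 1.05/540 = 1.94 mA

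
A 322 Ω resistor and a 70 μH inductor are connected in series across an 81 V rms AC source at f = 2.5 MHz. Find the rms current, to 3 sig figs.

ω = 2πf = 1.571e+07 rad/s
X_L = ωL = 1100 Ω
Z = 322 + j1100 Ω
|Z| = √(322² + 1100²) = 1150 Ω
I = V/|Z| = 81/1150 = 70.7 mA

70.7 mA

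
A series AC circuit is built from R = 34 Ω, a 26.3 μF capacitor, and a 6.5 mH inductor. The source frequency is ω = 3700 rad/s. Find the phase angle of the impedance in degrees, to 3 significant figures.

X_L = ωL = 24.0 Ω
X_C = 1/(ωC) = 10.3 Ω
Net reactance X = X_L − X_C = 13.8 Ω
Z = 34.0 + j13.8 Ω
|Z| = √(34.0² + 13.8²) = 36.7 Ω
∠Z = arctan(13.8/34.0) = 22.1°

22.1°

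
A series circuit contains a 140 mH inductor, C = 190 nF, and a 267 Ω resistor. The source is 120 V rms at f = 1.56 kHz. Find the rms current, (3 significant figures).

137 mA

ω = 2πf = 9802 rad/s
X_L = ωL = 1370 Ω
X_C = 1/(ωC) = 537 Ω
Net reactance X = X_L − X_C = 835 Ω
Z = 267 + j835 Ω
|Z| = √(267² + 835²) = 877 Ω
I = V/|Z| = 120/877 = 137 mA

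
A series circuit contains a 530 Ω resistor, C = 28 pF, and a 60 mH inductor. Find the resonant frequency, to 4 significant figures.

122.8 kHz

ω₀ = 1/√(LC) = 1/√(0.06 × 2.8e-11) = 771500 rad/s
f₀ = ω₀/(2π) = 122.8 kHz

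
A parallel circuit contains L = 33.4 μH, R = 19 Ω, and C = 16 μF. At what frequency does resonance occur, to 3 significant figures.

6.88 kHz

ω₀ = 1/√(LC) = 1/√(3.34e-05 × 1.6e-05) = 43260 rad/s
f₀ = ω₀/(2π) = 6.88 kHz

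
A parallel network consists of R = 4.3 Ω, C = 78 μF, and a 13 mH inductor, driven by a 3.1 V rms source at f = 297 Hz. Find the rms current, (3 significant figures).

790 mA

ω = 2πf = 1866 rad/s
X_L = ωL = 24.3 Ω
X_C = 1/(ωC) = 6.87 Ω
Parallel: admittances add. Y = 1/R + 1/(jωL) + jωC
Y = (0.233 + j0.104) S
|Y| = 0.255 S → |Z| = 1/|Y| = 3.92 Ω, ∠Z = −∠Y = -24.2°
I = V/|Z| = 3.1/3.92 = 790 mA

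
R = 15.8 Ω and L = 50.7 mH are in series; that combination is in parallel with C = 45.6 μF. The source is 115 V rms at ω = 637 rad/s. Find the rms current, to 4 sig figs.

1.481 A

X_L = ωL = 32.30 Ω
X_C = 1/(ωC) = 34.43 Ω
Branch 1 (R+jX_L): Z₁ = 15.80 + j32.30 Ω, |Z₁| = 35.95 Ω
Branch 2 (−jX_C): Z₂ = −j34.43 Ω
Parallel: Z = Z₁Z₂/(Z₁+Z₂), |Z| = 77.64 Ω, ∠Z = -18.39°
I = V/|Z| = 115/77.64 = 1.481 A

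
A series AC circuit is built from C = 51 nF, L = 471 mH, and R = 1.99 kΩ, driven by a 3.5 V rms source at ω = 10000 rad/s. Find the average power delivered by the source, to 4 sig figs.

X_L = ωL = 4710 Ω
X_C = 1/(ωC) = 1961 Ω
Net reactance X = X_L − X_C = 2749 Ω
Z = 1990 + j2749 Ω
|Z| = √(1990² + 2749²) = 3394 Ω
∠Z = arctan(2749/1990) = 54.10°
I = V/|Z| = 1.031 mA
P = VI cos φ = 3.5 × 0.001031 × cos(54.10°) = 2.116 mW

2.116 mW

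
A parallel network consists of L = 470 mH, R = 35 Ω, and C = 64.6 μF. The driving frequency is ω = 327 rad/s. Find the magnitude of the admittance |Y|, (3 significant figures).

X_L = ωL = 154 Ω
X_C = 1/(ωC) = 47.3 Ω
Parallel: admittances add. Y = 1/R + 1/(jωL) + jωC
Y = (0.0286 + j0.0146) S
|Y| = 0.0321 S → |Z| = 1/|Y| = 31.2 Ω, ∠Z = −∠Y = -27.1°

32.1 mS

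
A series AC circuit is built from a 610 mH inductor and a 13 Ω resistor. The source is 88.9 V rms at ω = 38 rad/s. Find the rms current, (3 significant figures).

3.35 A

X_L = ωL = 23.2 Ω
Z = 13.0 + j23.2 Ω
|Z| = √(13.0² + 23.2²) = 26.6 Ω
I = V/|Z| = 88.9/26.6 = 3.35 A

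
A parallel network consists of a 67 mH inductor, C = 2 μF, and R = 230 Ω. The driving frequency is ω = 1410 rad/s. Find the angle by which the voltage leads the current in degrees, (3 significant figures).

60.8°

X_L = ωL = 94.5 Ω
X_C = 1/(ωC) = 355 Ω
Parallel: admittances add. Y = 1/R + 1/(jωL) + jωC
Y = (0.00435 − j0.00777) S
|Y| = 0.00890 S → |Z| = 1/|Y| = 112 Ω, ∠Z = −∠Y = 60.8°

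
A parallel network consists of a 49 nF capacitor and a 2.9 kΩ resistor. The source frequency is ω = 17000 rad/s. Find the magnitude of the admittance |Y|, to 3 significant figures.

902 μS

X_C = 1/(ωC) = 1200 Ω
Parallel: admittances add. Y = 1/R + jωC
Y = (0.000345 + j0.000833) S
|Y| = 0.000902 S → |Z| = 1/|Y| = 1110 Ω, ∠Z = −∠Y = -67.5°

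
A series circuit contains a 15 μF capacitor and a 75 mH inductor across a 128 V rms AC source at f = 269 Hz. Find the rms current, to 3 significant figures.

ω = 2πf = 1690 rad/s
X_L = ωL = 127 Ω
X_C = 1/(ωC) = 39.4 Ω
Net reactance X = X_L − X_C = 87.3 Ω
Z = j87.3 Ω
|Z| = √(0² + 87.3²) = 87.3 Ω
I = V/|Z| = 128/87.3 = 1.47 A

1.47 A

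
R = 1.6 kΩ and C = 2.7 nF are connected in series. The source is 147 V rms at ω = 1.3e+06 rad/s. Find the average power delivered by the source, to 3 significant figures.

X_C = 1/(ωC) = 285 Ω
Z = 1600 − j285 Ω
|Z| = √(1600² + 285²) = 1630 Ω
∠Z = arctan(-285/1600) = -10.1°
I = V/|Z| = 90.5 mA
P = VI cos φ = 147 × 0.0905 × cos(-10.1°) = 13.1 W

13.1 W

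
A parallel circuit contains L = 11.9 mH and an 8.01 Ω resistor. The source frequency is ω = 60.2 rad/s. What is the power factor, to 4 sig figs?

X_L = ωL = 0.7164 Ω
Parallel: admittances add. Y = 1/R + 1/(jωL)
Y = (0.1248 − j1.396) S
|Y| = 1.401 S → |Z| = 1/|Y| = 0.7135 Ω, ∠Z = −∠Y = 84.89°
cos φ = cos(84.89°) = 0.08908

0.08908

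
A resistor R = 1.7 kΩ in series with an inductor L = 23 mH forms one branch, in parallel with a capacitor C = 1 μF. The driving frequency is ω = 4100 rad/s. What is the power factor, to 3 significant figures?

X_L = ωL = 94.3 Ω
X_C = 1/(ωC) = 244 Ω
Branch 1 (R+jX_L): Z₁ = 1700 + j94.3 Ω, |Z₁| = 1700 Ω
Branch 2 (−jX_C): Z₂ = −j244 Ω
Parallel: Z = Z₁Z₂/(Z₁+Z₂), |Z| = 243 Ω, ∠Z = -81.8°
cos φ = cos(-81.8°) = 0.143

0.143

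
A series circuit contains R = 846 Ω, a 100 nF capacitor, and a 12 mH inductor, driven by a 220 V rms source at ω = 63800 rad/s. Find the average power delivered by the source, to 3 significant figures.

37.7 W

X_L = ωL = 766 Ω
X_C = 1/(ωC) = 157 Ω
Net reactance X = X_L − X_C = 609 Ω
Z = 846 + j609 Ω
|Z| = √(846² + 609²) = 1040 Ω
∠Z = arctan(609/846) = 35.7°
I = V/|Z| = 211 mA
P = VI cos φ = 220 × 0.211 × cos(35.7°) = 37.7 W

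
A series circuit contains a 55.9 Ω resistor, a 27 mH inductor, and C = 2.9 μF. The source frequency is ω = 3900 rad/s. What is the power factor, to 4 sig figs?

X_L = ωL = 105.3 Ω
X_C = 1/(ωC) = 88.42 Ω
Net reactance X = X_L − X_C = 16.88 Ω
Z = 55.90 + j16.88 Ω
|Z| = √(55.90² + 16.88²) = 58.39 Ω
∠Z = arctan(16.88/55.90) = 16.81°
cos φ = cos(16.81°) = 0.9573

0.9573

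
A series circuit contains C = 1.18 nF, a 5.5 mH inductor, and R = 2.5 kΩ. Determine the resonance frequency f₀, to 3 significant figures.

62.5 kHz

ω₀ = 1/√(LC) = 1/√(0.0055 × 1.18e-09) = 392500 rad/s
f₀ = ω₀/(2π) = 62.5 kHz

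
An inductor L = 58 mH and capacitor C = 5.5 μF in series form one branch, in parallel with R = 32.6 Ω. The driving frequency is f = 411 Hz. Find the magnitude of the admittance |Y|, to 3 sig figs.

33.2 mS

ω = 2πf = 2582 rad/s
X_L = ωL = 150 Ω
X_C = 1/(ωC) = 70.4 Ω
Branch 1: Z₁ = R = 32.6 Ω
Branch 2 (series LC): Z₂ = j(X_L − X_C) = j79.4 Ω
Parallel: Z = Z₁Z₂/(Z₁+Z₂), |Z| = 30.2 Ω, ∠Z = 22.3°
|Y| = 1/|Z| = 33.2 mS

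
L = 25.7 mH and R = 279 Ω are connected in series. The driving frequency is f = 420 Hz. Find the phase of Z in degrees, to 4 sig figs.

ω = 2πf = 2639 rad/s
X_L = ωL = 67.82 Ω
Z = 279.0 + j67.82 Ω
|Z| = √(279.0² + 67.82²) = 287.1 Ω
∠Z = arctan(67.82/279.0) = 13.66°

13.66°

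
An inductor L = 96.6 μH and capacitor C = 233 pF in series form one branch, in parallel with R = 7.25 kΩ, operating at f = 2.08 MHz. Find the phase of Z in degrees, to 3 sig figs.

82.7°

ω = 2πf = 1.307e+07 rad/s
X_L = ωL = 1260 Ω
X_C = 1/(ωC) = 328 Ω
Branch 1: Z₁ = R = 7250 Ω
Branch 2 (series LC): Z₂ = j(X_L − X_C) = j934 Ω
Parallel: Z = Z₁Z₂/(Z₁+Z₂), |Z| = 926 Ω, ∠Z = 82.7°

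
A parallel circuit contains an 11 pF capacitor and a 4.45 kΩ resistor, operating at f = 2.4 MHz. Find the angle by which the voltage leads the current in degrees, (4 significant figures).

ω = 2πf = 1.508e+07 rad/s
X_C = 1/(ωC) = 6029 Ω
Parallel: admittances add. Y = 1/R + jωC
Y = (0.0002247 + j0.0001659) S
|Y| = 0.0002793 S → |Z| = 1/|Y| = 3580 Ω, ∠Z = −∠Y = -36.43°

-36.43°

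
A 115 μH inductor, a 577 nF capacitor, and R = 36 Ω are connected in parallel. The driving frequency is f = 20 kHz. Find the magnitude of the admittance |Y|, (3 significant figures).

ω = 2πf = 125700 rad/s
X_L = ωL = 14.5 Ω
X_C = 1/(ωC) = 13.8 Ω
Parallel: admittances add. Y = 1/R + 1/(jωL) + jωC
Y = (0.0278 + j0.00331) S
|Y| = 0.0280 S → |Z| = 1/|Y| = 35.7 Ω, ∠Z = −∠Y = -6.80°

28.0 mS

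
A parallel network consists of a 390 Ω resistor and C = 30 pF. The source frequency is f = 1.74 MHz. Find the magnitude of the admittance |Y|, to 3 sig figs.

2.58 mS

ω = 2πf = 1.093e+07 rad/s
X_C = 1/(ωC) = 3050 Ω
Parallel: admittances add. Y = 1/R + jωC
Y = (0.00256 + j0.000328) S
|Y| = 0.00258 S → |Z| = 1/|Y| = 387 Ω, ∠Z = −∠Y = -7.29°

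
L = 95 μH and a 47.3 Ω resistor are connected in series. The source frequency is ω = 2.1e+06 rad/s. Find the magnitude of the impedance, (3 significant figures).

X_L = ωL = 200 Ω
Z = 47.3 + j200 Ω
|Z| = √(47.3² + 200²) = 205 Ω

205 Ω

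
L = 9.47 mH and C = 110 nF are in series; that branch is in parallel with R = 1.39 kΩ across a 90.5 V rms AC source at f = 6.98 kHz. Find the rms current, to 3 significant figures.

440 mA

ω = 2πf = 43860 rad/s
X_L = ωL = 415 Ω
X_C = 1/(ωC) = 207 Ω
Branch 1: Z₁ = R = 1390 Ω
Branch 2 (series LC): Z₂ = j(X_L − X_C) = j208 Ω
Parallel: Z = Z₁Z₂/(Z₁+Z₂), |Z| = 206 Ω, ∠Z = 81.5°
I = V/|Z| = 90.5/206 = 440 mA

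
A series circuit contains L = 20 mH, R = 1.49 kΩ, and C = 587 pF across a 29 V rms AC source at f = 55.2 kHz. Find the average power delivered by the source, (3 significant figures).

ω = 2πf = 346800 rad/s
X_L = ωL = 6940 Ω
X_C = 1/(ωC) = 4910 Ω
Net reactance X = X_L − X_C = 2020 Ω
Z = 1490 + j2020 Ω
|Z| = √(1490² + 2020²) = 2510 Ω
∠Z = arctan(2020/1490) = 53.7°
I = V/|Z| = 11.5 mA
P = VI cos φ = 29 × 0.0115 × cos(53.7°) = 198 mW

198 mW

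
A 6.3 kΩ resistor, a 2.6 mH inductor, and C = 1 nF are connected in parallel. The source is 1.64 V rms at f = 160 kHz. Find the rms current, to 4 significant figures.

ω = 2πf = 1.005e+06 rad/s
X_L = ωL = 2614 Ω
X_C = 1/(ωC) = 994.7 Ω
Parallel: admittances add. Y = 1/R + 1/(jωL) + jωC
Y = (0.0001587 + j0.0006227) S
|Y| = 0.0006426 S → |Z| = 1/|Y| = 1556 Ω, ∠Z = −∠Y = -75.70°
I = V/|Z| = 1.64/1556 = 1.054 mA

1.054 mA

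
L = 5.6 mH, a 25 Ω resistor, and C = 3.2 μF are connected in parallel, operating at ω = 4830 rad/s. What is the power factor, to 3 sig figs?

X_L = ωL = 27.0 Ω
X_C = 1/(ωC) = 64.7 Ω
Parallel: admittances add. Y = 1/R + 1/(jωL) + jωC
Y = (0.0400 − j0.0215) S
|Y| = 0.0454 S → |Z| = 1/|Y| = 22.0 Ω, ∠Z = −∠Y = 28.3°
cos φ = cos(28.3°) = 0.881

0.881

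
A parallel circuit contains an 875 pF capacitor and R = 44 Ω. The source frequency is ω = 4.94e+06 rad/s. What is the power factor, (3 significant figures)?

X_C = 1/(ωC) = 231 Ω
Parallel: admittances add. Y = 1/R + jωC
Y = (0.0227 + j0.00432) S
|Y| = 0.0231 S → |Z| = 1/|Y| = 43.2 Ω, ∠Z = −∠Y = -10.8°
cos φ = cos(-10.8°) = 0.982

0.982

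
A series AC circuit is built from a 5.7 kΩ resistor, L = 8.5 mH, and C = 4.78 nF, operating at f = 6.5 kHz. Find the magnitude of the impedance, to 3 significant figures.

ω = 2πf = 40840 rad/s
X_L = ωL = 347 Ω
X_C = 1/(ωC) = 5120 Ω
Net reactance X = X_L − X_C = -4780 Ω
Z = 5700 − j4780 Ω
|Z| = √(5700² + 4780²) = 7440 Ω

7440 Ω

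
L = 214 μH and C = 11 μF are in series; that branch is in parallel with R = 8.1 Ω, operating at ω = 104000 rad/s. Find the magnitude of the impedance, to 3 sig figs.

7.57 Ω

X_L = ωL = 22.3 Ω
X_C = 1/(ωC) = 0.874 Ω
Branch 1: Z₁ = R = 8.10 Ω
Branch 2 (series LC): Z₂ = j(X_L − X_C) = j21.4 Ω
Parallel: Z = Z₁Z₂/(Z₁+Z₂), |Z| = 7.57 Ω, ∠Z = 20.7°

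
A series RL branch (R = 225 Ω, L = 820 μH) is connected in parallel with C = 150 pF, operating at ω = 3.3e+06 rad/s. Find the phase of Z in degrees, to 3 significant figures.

-76.6°

X_L = ωL = 2710 Ω
X_C = 1/(ωC) = 2020 Ω
Branch 1 (R+jX_L): Z₁ = 225 + j2710 Ω, |Z₁| = 2720 Ω
Branch 2 (−jX_C): Z₂ = −j2020 Ω
Parallel: Z = Z₁Z₂/(Z₁+Z₂), |Z| = 7600 Ω, ∠Z = -76.6°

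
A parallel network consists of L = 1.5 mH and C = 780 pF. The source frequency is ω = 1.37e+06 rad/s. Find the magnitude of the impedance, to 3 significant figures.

1720 Ω

X_L = ωL = 2060 Ω
X_C = 1/(ωC) = 936 Ω
Parallel: admittances add. Y = 1/(jωL) + jωC
Y = (0 + j0.000582) S
|Y| = 0.000582 S → |Z| = 1/|Y| = 1720 Ω, ∠Z = −∠Y = -90.0°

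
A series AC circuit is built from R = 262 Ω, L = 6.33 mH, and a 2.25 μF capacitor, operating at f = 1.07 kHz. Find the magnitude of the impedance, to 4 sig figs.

263.1 Ω

ω = 2πf = 6723 rad/s
X_L = ωL = 42.56 Ω
X_C = 1/(ωC) = 66.11 Ω
Net reactance X = X_L − X_C = -23.55 Ω
Z = 262.0 − j23.55 Ω
|Z| = √(262.0² + 23.55²) = 263.1 Ω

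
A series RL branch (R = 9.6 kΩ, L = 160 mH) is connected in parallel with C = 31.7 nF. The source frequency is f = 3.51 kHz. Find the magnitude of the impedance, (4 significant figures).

ω = 2πf = 22050 rad/s
X_L = ωL = 3529 Ω
X_C = 1/(ωC) = 1430 Ω
Branch 1 (R+jX_L): Z₁ = 9600 + j3529 Ω, |Z₁| = 10230 Ω
Branch 2 (−jX_C): Z₂ = −j1430 Ω
Parallel: Z = Z₁Z₂/(Z₁+Z₂), |Z| = 1489 Ω, ∠Z = -82.15°

1489 Ω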